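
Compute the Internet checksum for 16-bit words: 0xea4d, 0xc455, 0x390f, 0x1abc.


Sum all words (with carry folding):
+ 0xea4d = 0xea4d
+ 0xc455 = 0xaea3
+ 0x390f = 0xe7b2
+ 0x1abc = 0x026f
One's complement: ~0x026f
Checksum = 0xfd90


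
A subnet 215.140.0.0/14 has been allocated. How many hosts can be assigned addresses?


Host bits = 32 - 14 = 18
Total addresses = 2^18 = 262144
Usable = total - 2 (network and broadcast)
Usable hosts: 262142


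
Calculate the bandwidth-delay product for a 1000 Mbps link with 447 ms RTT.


BDP = bandwidth * RTT
= 1000 Mbps * 447 ms
= 1000 * 1e6 * 447 / 1000 bits
= 447000000 bits
= 55875000 bytes
= 54565.4297 KB
BDP = 447000000 bits (55875000 bytes)


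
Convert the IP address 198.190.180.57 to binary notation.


198 = 11000110
190 = 10111110
180 = 10110100
57 = 00111001
Binary: 11000110.10111110.10110100.00111001


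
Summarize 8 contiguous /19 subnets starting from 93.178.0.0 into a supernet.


Original prefix: /19
Number of subnets: 8 = 2^3
New prefix = 19 - 3 = 16
Supernet: 93.178.0.0/16


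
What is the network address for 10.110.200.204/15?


IP:   00001010.01101110.11001000.11001100
Mask: 11111111.11111110.00000000.00000000
AND operation:
Net:  00001010.01101110.00000000.00000000
Network: 10.110.0.0/15


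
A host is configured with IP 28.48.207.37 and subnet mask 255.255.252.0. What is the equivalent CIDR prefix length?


Binary: 11111111.11111111.11111100.00000000
Count leading 1s
Prefix: /22


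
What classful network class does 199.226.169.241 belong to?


First octet: 199
Binary: 11000111
110xxxxx -> Class C (192-223)
Class C, default mask 255.255.255.0 (/24)


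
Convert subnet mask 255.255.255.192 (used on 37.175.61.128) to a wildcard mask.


Subnet mask: 255.255.255.192
Wildcard = 255.255.255.255 - subnet mask
255 - 255 = 0
255 - 255 = 0
255 - 255 = 0
255 - 192 = 63
Wildcard: 0.0.0.63


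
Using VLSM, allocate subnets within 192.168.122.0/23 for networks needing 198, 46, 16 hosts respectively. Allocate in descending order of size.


198 hosts -> /24 (254 usable): 192.168.122.0/24
46 hosts -> /26 (62 usable): 192.168.123.0/26
16 hosts -> /27 (30 usable): 192.168.123.64/27
Allocation: 192.168.122.0/24 (198 hosts, 254 usable); 192.168.123.0/26 (46 hosts, 62 usable); 192.168.123.64/27 (16 hosts, 30 usable)


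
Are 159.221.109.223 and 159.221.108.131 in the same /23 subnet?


Mask: 255.255.254.0
159.221.109.223 AND mask = 159.221.108.0
159.221.108.131 AND mask = 159.221.108.0
Yes, same subnet (159.221.108.0)


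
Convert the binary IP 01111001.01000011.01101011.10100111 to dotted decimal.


01111001 = 121
01000011 = 67
01101011 = 107
10100111 = 167
IP: 121.67.107.167


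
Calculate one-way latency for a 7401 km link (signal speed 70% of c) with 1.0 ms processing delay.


Speed = 0.7 * 3e5 km/s = 210000 km/s
Propagation delay = 7401 / 210000 = 0.0352 s = 35.2429 ms
Processing delay = 1.0 ms
Total one-way latency = 36.2429 ms


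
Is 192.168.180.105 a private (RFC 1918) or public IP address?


RFC 1918 private ranges:
  10.0.0.0/8 (10.0.0.0 - 10.255.255.255)
  172.16.0.0/12 (172.16.0.0 - 172.31.255.255)
  192.168.0.0/16 (192.168.0.0 - 192.168.255.255)
Private (in 192.168.0.0/16)


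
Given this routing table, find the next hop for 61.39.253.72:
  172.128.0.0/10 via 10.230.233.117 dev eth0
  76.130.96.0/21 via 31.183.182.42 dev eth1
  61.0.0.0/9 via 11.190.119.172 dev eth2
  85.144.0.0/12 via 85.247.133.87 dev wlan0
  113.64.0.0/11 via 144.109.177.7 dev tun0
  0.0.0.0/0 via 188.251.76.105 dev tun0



Longest prefix match for 61.39.253.72:
  /10 172.128.0.0: no
  /21 76.130.96.0: no
  /9 61.0.0.0: MATCH
  /12 85.144.0.0: no
  /11 113.64.0.0: no
  /0 0.0.0.0: MATCH
Selected: next-hop 11.190.119.172 via eth2 (matched /9)


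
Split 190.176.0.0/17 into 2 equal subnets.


New prefix = 17 + 1 = 18
Each subnet has 16384 addresses
  190.176.0.0/18
  190.176.64.0/18
Subnets: 190.176.0.0/18, 190.176.64.0/18


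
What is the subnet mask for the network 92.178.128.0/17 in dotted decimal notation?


/17 means 17 network bits, 15 host bits
Binary: 11111111111111111000000000000000
Mask: 255.255.128.0


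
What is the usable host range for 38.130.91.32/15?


Network: 38.130.0.0
Broadcast: 38.131.255.255
First usable = network + 1
Last usable = broadcast - 1
Range: 38.130.0.1 to 38.131.255.254


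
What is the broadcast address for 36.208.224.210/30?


Network: 36.208.224.208/30
Host bits = 2
Set all host bits to 1:
Broadcast: 36.208.224.211


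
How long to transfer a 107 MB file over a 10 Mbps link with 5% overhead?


Effective throughput = 10 * (1 - 5/100) = 9.5 Mbps
File size in Mb = 107 * 8 = 856 Mb
Time = 856 / 9.5
Time = 90.1053 seconds


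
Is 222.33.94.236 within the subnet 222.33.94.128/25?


Subnet network: 222.33.94.128
Test IP AND mask: 222.33.94.128
Yes, 222.33.94.236 is in 222.33.94.128/25


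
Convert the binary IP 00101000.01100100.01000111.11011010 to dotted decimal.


00101000 = 40
01100100 = 100
01000111 = 71
11011010 = 218
IP: 40.100.71.218


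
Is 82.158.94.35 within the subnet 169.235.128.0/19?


Subnet network: 169.235.128.0
Test IP AND mask: 82.158.64.0
No, 82.158.94.35 is not in 169.235.128.0/19


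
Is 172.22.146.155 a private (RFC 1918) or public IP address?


RFC 1918 private ranges:
  10.0.0.0/8 (10.0.0.0 - 10.255.255.255)
  172.16.0.0/12 (172.16.0.0 - 172.31.255.255)
  192.168.0.0/16 (192.168.0.0 - 192.168.255.255)
Private (in 172.16.0.0/12)


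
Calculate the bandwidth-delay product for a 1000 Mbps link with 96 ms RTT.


BDP = bandwidth * RTT
= 1000 Mbps * 96 ms
= 1000 * 1e6 * 96 / 1000 bits
= 96000000 bits
= 12000000 bytes
= 11718.75 KB
BDP = 96000000 bits (12000000 bytes)


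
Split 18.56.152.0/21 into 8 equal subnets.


New prefix = 21 + 3 = 24
Each subnet has 256 addresses
  18.56.152.0/24
  18.56.153.0/24
  18.56.154.0/24
  18.56.155.0/24
  18.56.156.0/24
  18.56.157.0/24
  18.56.158.0/24
  18.56.159.0/24
Subnets: 18.56.152.0/24, 18.56.153.0/24, 18.56.154.0/24, 18.56.155.0/24, 18.56.156.0/24, 18.56.157.0/24, 18.56.158.0/24, 18.56.159.0/24


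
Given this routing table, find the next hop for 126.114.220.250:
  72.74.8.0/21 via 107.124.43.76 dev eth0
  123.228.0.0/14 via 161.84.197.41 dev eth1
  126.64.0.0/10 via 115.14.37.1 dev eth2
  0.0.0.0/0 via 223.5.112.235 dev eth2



Longest prefix match for 126.114.220.250:
  /21 72.74.8.0: no
  /14 123.228.0.0: no
  /10 126.64.0.0: MATCH
  /0 0.0.0.0: MATCH
Selected: next-hop 115.14.37.1 via eth2 (matched /10)


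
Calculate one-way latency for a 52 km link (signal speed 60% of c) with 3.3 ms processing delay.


Speed = 0.6 * 3e5 km/s = 180000 km/s
Propagation delay = 52 / 180000 = 0.0003 s = 0.2889 ms
Processing delay = 3.3 ms
Total one-way latency = 3.5889 ms


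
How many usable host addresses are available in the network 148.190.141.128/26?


Host bits = 32 - 26 = 6
Total addresses = 2^6 = 64
Usable = total - 2 (network and broadcast)
Usable hosts: 62


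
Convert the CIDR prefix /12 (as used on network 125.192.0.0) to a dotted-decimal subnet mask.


/12 means 12 network bits, 20 host bits
Binary: 11111111111100000000000000000000
Mask: 255.240.0.0


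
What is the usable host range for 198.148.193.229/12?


Network: 198.144.0.0
Broadcast: 198.159.255.255
First usable = network + 1
Last usable = broadcast - 1
Range: 198.144.0.1 to 198.159.255.254


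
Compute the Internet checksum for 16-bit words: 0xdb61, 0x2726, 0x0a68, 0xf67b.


Sum all words (with carry folding):
+ 0xdb61 = 0xdb61
+ 0x2726 = 0x0288
+ 0x0a68 = 0x0cf0
+ 0xf67b = 0x036c
One's complement: ~0x036c
Checksum = 0xfc93


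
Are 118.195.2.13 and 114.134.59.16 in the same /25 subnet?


Mask: 255.255.255.128
118.195.2.13 AND mask = 118.195.2.0
114.134.59.16 AND mask = 114.134.59.0
No, different subnets (118.195.2.0 vs 114.134.59.0)


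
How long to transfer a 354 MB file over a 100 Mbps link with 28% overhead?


Effective throughput = 100 * (1 - 28/100) = 72 Mbps
File size in Mb = 354 * 8 = 2832 Mb
Time = 2832 / 72
Time = 39.3333 seconds


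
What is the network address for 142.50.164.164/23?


IP:   10001110.00110010.10100100.10100100
Mask: 11111111.11111111.11111110.00000000
AND operation:
Net:  10001110.00110010.10100100.00000000
Network: 142.50.164.0/23


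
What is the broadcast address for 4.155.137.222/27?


Network: 4.155.137.192/27
Host bits = 5
Set all host bits to 1:
Broadcast: 4.155.137.223


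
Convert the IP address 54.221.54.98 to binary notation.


54 = 00110110
221 = 11011101
54 = 00110110
98 = 01100010
Binary: 00110110.11011101.00110110.01100010


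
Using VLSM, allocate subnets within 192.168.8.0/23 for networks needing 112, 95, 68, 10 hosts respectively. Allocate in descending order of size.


112 hosts -> /25 (126 usable): 192.168.8.0/25
95 hosts -> /25 (126 usable): 192.168.8.128/25
68 hosts -> /25 (126 usable): 192.168.9.0/25
10 hosts -> /28 (14 usable): 192.168.9.128/28
Allocation: 192.168.8.0/25 (112 hosts, 126 usable); 192.168.8.128/25 (95 hosts, 126 usable); 192.168.9.0/25 (68 hosts, 126 usable); 192.168.9.128/28 (10 hosts, 14 usable)


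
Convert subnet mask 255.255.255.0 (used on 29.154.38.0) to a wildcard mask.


Subnet mask: 255.255.255.0
Wildcard = 255.255.255.255 - subnet mask
255 - 255 = 0
255 - 255 = 0
255 - 255 = 0
255 - 0 = 255
Wildcard: 0.0.0.255


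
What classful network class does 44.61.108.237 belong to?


First octet: 44
Binary: 00101100
0xxxxxxx -> Class A (1-126)
Class A, default mask 255.0.0.0 (/8)


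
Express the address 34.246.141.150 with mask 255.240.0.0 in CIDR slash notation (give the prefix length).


Binary: 11111111.11110000.00000000.00000000
Count leading 1s
Prefix: /12


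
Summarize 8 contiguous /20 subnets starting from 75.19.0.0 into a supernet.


Original prefix: /20
Number of subnets: 8 = 2^3
New prefix = 20 - 3 = 17
Supernet: 75.19.0.0/17


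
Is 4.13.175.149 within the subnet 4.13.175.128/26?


Subnet network: 4.13.175.128
Test IP AND mask: 4.13.175.128
Yes, 4.13.175.149 is in 4.13.175.128/26


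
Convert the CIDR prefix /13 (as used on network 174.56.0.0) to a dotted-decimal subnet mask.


/13 means 13 network bits, 19 host bits
Binary: 11111111111110000000000000000000
Mask: 255.248.0.0


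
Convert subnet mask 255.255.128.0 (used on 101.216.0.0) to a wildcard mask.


Subnet mask: 255.255.128.0
Wildcard = 255.255.255.255 - subnet mask
255 - 255 = 0
255 - 255 = 0
255 - 128 = 127
255 - 0 = 255
Wildcard: 0.0.127.255


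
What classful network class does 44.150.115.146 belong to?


First octet: 44
Binary: 00101100
0xxxxxxx -> Class A (1-126)
Class A, default mask 255.0.0.0 (/8)


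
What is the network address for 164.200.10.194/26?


IP:   10100100.11001000.00001010.11000010
Mask: 11111111.11111111.11111111.11000000
AND operation:
Net:  10100100.11001000.00001010.11000000
Network: 164.200.10.192/26


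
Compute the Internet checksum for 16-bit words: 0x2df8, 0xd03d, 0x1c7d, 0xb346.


Sum all words (with carry folding):
+ 0x2df8 = 0x2df8
+ 0xd03d = 0xfe35
+ 0x1c7d = 0x1ab3
+ 0xb346 = 0xcdf9
One's complement: ~0xcdf9
Checksum = 0x3206


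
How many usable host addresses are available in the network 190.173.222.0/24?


Host bits = 32 - 24 = 8
Total addresses = 2^8 = 256
Usable = total - 2 (network and broadcast)
Usable hosts: 254


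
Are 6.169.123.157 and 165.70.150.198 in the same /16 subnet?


Mask: 255.255.0.0
6.169.123.157 AND mask = 6.169.0.0
165.70.150.198 AND mask = 165.70.0.0
No, different subnets (6.169.0.0 vs 165.70.0.0)


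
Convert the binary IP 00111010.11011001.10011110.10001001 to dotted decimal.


00111010 = 58
11011001 = 217
10011110 = 158
10001001 = 137
IP: 58.217.158.137


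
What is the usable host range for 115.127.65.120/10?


Network: 115.64.0.0
Broadcast: 115.127.255.255
First usable = network + 1
Last usable = broadcast - 1
Range: 115.64.0.1 to 115.127.255.254


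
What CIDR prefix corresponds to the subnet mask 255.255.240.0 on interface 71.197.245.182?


Binary: 11111111.11111111.11110000.00000000
Count leading 1s
Prefix: /20


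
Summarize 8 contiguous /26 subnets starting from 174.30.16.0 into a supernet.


Original prefix: /26
Number of subnets: 8 = 2^3
New prefix = 26 - 3 = 23
Supernet: 174.30.16.0/23


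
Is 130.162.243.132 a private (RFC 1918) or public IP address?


RFC 1918 private ranges:
  10.0.0.0/8 (10.0.0.0 - 10.255.255.255)
  172.16.0.0/12 (172.16.0.0 - 172.31.255.255)
  192.168.0.0/16 (192.168.0.0 - 192.168.255.255)
Public (not in any RFC 1918 range)


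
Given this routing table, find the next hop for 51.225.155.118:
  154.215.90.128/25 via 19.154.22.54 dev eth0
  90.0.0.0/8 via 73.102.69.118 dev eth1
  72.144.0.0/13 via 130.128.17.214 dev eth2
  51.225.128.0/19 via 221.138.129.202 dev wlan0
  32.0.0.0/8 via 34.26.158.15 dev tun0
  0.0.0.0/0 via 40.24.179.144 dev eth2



Longest prefix match for 51.225.155.118:
  /25 154.215.90.128: no
  /8 90.0.0.0: no
  /13 72.144.0.0: no
  /19 51.225.128.0: MATCH
  /8 32.0.0.0: no
  /0 0.0.0.0: MATCH
Selected: next-hop 221.138.129.202 via wlan0 (matched /19)


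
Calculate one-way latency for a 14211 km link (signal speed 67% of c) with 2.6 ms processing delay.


Speed = 0.67 * 3e5 km/s = 201000 km/s
Propagation delay = 14211 / 201000 = 0.0707 s = 70.7015 ms
Processing delay = 2.6 ms
Total one-way latency = 73.3015 ms


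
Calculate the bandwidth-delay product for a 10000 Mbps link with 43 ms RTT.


BDP = bandwidth * RTT
= 10000 Mbps * 43 ms
= 10000 * 1e6 * 43 / 1000 bits
= 430000000 bits
= 53750000 bytes
= 52490.2344 KB
BDP = 430000000 bits (53750000 bytes)


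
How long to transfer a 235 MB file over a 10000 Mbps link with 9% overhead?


Effective throughput = 10000 * (1 - 9/100) = 9100 Mbps
File size in Mb = 235 * 8 = 1880 Mb
Time = 1880 / 9100
Time = 0.2066 seconds


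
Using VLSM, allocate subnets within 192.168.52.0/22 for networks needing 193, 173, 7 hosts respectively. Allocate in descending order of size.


193 hosts -> /24 (254 usable): 192.168.52.0/24
173 hosts -> /24 (254 usable): 192.168.53.0/24
7 hosts -> /28 (14 usable): 192.168.54.0/28
Allocation: 192.168.52.0/24 (193 hosts, 254 usable); 192.168.53.0/24 (173 hosts, 254 usable); 192.168.54.0/28 (7 hosts, 14 usable)


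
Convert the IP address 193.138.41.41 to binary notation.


193 = 11000001
138 = 10001010
41 = 00101001
41 = 00101001
Binary: 11000001.10001010.00101001.00101001


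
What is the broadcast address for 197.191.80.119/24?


Network: 197.191.80.0/24
Host bits = 8
Set all host bits to 1:
Broadcast: 197.191.80.255


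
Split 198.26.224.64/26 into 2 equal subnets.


New prefix = 26 + 1 = 27
Each subnet has 32 addresses
  198.26.224.64/27
  198.26.224.96/27
Subnets: 198.26.224.64/27, 198.26.224.96/27


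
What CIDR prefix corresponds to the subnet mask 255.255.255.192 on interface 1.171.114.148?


Binary: 11111111.11111111.11111111.11000000
Count leading 1s
Prefix: /26


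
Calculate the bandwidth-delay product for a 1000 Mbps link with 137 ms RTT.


BDP = bandwidth * RTT
= 1000 Mbps * 137 ms
= 1000 * 1e6 * 137 / 1000 bits
= 137000000 bits
= 17125000 bytes
= 16723.6328 KB
BDP = 137000000 bits (17125000 bytes)


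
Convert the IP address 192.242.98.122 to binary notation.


192 = 11000000
242 = 11110010
98 = 01100010
122 = 01111010
Binary: 11000000.11110010.01100010.01111010


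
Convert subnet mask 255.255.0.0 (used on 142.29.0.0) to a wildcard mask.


Subnet mask: 255.255.0.0
Wildcard = 255.255.255.255 - subnet mask
255 - 255 = 0
255 - 255 = 0
255 - 0 = 255
255 - 0 = 255
Wildcard: 0.0.255.255


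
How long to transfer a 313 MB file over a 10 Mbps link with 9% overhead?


Effective throughput = 10 * (1 - 9/100) = 9.1 Mbps
File size in Mb = 313 * 8 = 2504 Mb
Time = 2504 / 9.1
Time = 275.1648 seconds


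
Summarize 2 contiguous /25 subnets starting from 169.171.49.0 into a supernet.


Original prefix: /25
Number of subnets: 2 = 2^1
New prefix = 25 - 1 = 24
Supernet: 169.171.49.0/24


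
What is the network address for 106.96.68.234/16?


IP:   01101010.01100000.01000100.11101010
Mask: 11111111.11111111.00000000.00000000
AND operation:
Net:  01101010.01100000.00000000.00000000
Network: 106.96.0.0/16


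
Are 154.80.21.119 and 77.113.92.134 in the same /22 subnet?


Mask: 255.255.252.0
154.80.21.119 AND mask = 154.80.20.0
77.113.92.134 AND mask = 77.113.92.0
No, different subnets (154.80.20.0 vs 77.113.92.0)


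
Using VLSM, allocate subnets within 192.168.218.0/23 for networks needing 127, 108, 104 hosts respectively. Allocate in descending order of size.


127 hosts -> /24 (254 usable): 192.168.218.0/24
108 hosts -> /25 (126 usable): 192.168.219.0/25
104 hosts -> /25 (126 usable): 192.168.219.128/25
Allocation: 192.168.218.0/24 (127 hosts, 254 usable); 192.168.219.0/25 (108 hosts, 126 usable); 192.168.219.128/25 (104 hosts, 126 usable)


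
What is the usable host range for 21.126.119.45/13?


Network: 21.120.0.0
Broadcast: 21.127.255.255
First usable = network + 1
Last usable = broadcast - 1
Range: 21.120.0.1 to 21.127.255.254


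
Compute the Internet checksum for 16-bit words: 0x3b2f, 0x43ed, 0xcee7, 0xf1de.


Sum all words (with carry folding):
+ 0x3b2f = 0x3b2f
+ 0x43ed = 0x7f1c
+ 0xcee7 = 0x4e04
+ 0xf1de = 0x3fe3
One's complement: ~0x3fe3
Checksum = 0xc01c


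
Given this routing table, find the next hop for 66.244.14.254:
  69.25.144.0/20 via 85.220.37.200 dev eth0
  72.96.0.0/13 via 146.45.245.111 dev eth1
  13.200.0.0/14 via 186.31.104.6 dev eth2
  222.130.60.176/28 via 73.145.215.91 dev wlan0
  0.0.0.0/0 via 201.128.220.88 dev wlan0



Longest prefix match for 66.244.14.254:
  /20 69.25.144.0: no
  /13 72.96.0.0: no
  /14 13.200.0.0: no
  /28 222.130.60.176: no
  /0 0.0.0.0: MATCH
Selected: next-hop 201.128.220.88 via wlan0 (matched /0)


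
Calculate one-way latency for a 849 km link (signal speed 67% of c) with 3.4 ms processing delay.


Speed = 0.67 * 3e5 km/s = 201000 km/s
Propagation delay = 849 / 201000 = 0.0042 s = 4.2239 ms
Processing delay = 3.4 ms
Total one-way latency = 7.6239 ms


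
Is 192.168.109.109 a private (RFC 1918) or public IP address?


RFC 1918 private ranges:
  10.0.0.0/8 (10.0.0.0 - 10.255.255.255)
  172.16.0.0/12 (172.16.0.0 - 172.31.255.255)
  192.168.0.0/16 (192.168.0.0 - 192.168.255.255)
Private (in 192.168.0.0/16)


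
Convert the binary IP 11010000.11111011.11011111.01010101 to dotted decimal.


11010000 = 208
11111011 = 251
11011111 = 223
01010101 = 85
IP: 208.251.223.85


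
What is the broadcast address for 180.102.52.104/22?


Network: 180.102.52.0/22
Host bits = 10
Set all host bits to 1:
Broadcast: 180.102.55.255


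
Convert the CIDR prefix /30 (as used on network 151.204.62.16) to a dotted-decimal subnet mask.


/30 means 30 network bits, 2 host bits
Binary: 11111111111111111111111111111100
Mask: 255.255.255.252


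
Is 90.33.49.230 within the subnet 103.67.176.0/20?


Subnet network: 103.67.176.0
Test IP AND mask: 90.33.48.0
No, 90.33.49.230 is not in 103.67.176.0/20


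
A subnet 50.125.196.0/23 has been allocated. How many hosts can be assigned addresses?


Host bits = 32 - 23 = 9
Total addresses = 2^9 = 512
Usable = total - 2 (network and broadcast)
Usable hosts: 510


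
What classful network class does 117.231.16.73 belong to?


First octet: 117
Binary: 01110101
0xxxxxxx -> Class A (1-126)
Class A, default mask 255.0.0.0 (/8)


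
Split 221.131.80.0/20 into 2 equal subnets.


New prefix = 20 + 1 = 21
Each subnet has 2048 addresses
  221.131.80.0/21
  221.131.88.0/21
Subnets: 221.131.80.0/21, 221.131.88.0/21


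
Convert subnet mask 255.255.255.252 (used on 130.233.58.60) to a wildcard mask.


Subnet mask: 255.255.255.252
Wildcard = 255.255.255.255 - subnet mask
255 - 255 = 0
255 - 255 = 0
255 - 255 = 0
255 - 252 = 3
Wildcard: 0.0.0.3


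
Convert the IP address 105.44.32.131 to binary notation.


105 = 01101001
44 = 00101100
32 = 00100000
131 = 10000011
Binary: 01101001.00101100.00100000.10000011


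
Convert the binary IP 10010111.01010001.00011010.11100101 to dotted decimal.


10010111 = 151
01010001 = 81
00011010 = 26
11100101 = 229
IP: 151.81.26.229


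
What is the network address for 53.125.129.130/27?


IP:   00110101.01111101.10000001.10000010
Mask: 11111111.11111111.11111111.11100000
AND operation:
Net:  00110101.01111101.10000001.10000000
Network: 53.125.129.128/27


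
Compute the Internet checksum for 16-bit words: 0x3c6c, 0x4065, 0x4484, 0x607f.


Sum all words (with carry folding):
+ 0x3c6c = 0x3c6c
+ 0x4065 = 0x7cd1
+ 0x4484 = 0xc155
+ 0x607f = 0x21d5
One's complement: ~0x21d5
Checksum = 0xde2a


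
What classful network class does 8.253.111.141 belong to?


First octet: 8
Binary: 00001000
0xxxxxxx -> Class A (1-126)
Class A, default mask 255.0.0.0 (/8)


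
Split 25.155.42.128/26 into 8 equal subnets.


New prefix = 26 + 3 = 29
Each subnet has 8 addresses
  25.155.42.128/29
  25.155.42.136/29
  25.155.42.144/29
  25.155.42.152/29
  25.155.42.160/29
  25.155.42.168/29
  25.155.42.176/29
  25.155.42.184/29
Subnets: 25.155.42.128/29, 25.155.42.136/29, 25.155.42.144/29, 25.155.42.152/29, 25.155.42.160/29, 25.155.42.168/29, 25.155.42.176/29, 25.155.42.184/29


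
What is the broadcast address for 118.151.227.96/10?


Network: 118.128.0.0/10
Host bits = 22
Set all host bits to 1:
Broadcast: 118.191.255.255


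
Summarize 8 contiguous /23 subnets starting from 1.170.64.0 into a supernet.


Original prefix: /23
Number of subnets: 8 = 2^3
New prefix = 23 - 3 = 20
Supernet: 1.170.64.0/20


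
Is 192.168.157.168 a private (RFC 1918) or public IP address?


RFC 1918 private ranges:
  10.0.0.0/8 (10.0.0.0 - 10.255.255.255)
  172.16.0.0/12 (172.16.0.0 - 172.31.255.255)
  192.168.0.0/16 (192.168.0.0 - 192.168.255.255)
Private (in 192.168.0.0/16)


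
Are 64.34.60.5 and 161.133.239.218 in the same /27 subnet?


Mask: 255.255.255.224
64.34.60.5 AND mask = 64.34.60.0
161.133.239.218 AND mask = 161.133.239.192
No, different subnets (64.34.60.0 vs 161.133.239.192)


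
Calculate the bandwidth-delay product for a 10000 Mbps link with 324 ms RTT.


BDP = bandwidth * RTT
= 10000 Mbps * 324 ms
= 10000 * 1e6 * 324 / 1000 bits
= 3240000000 bits
= 405000000 bytes
= 395507.8125 KB
BDP = 3240000000 bits (405000000 bytes)


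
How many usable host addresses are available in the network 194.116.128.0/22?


Host bits = 32 - 22 = 10
Total addresses = 2^10 = 1024
Usable = total - 2 (network and broadcast)
Usable hosts: 1022


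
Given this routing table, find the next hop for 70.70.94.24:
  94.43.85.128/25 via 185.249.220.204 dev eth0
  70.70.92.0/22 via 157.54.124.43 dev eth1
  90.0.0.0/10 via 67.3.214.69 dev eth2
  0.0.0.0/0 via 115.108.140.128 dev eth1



Longest prefix match for 70.70.94.24:
  /25 94.43.85.128: no
  /22 70.70.92.0: MATCH
  /10 90.0.0.0: no
  /0 0.0.0.0: MATCH
Selected: next-hop 157.54.124.43 via eth1 (matched /22)


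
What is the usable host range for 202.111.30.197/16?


Network: 202.111.0.0
Broadcast: 202.111.255.255
First usable = network + 1
Last usable = broadcast - 1
Range: 202.111.0.1 to 202.111.255.254


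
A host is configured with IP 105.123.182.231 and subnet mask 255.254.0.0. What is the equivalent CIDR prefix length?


Binary: 11111111.11111110.00000000.00000000
Count leading 1s
Prefix: /15


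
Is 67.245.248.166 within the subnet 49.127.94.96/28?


Subnet network: 49.127.94.96
Test IP AND mask: 67.245.248.160
No, 67.245.248.166 is not in 49.127.94.96/28


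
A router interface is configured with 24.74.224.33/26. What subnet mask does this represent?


/26 means 26 network bits, 6 host bits
Binary: 11111111111111111111111111000000
Mask: 255.255.255.192


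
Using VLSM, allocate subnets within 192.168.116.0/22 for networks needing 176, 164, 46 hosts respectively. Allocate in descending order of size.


176 hosts -> /24 (254 usable): 192.168.116.0/24
164 hosts -> /24 (254 usable): 192.168.117.0/24
46 hosts -> /26 (62 usable): 192.168.118.0/26
Allocation: 192.168.116.0/24 (176 hosts, 254 usable); 192.168.117.0/24 (164 hosts, 254 usable); 192.168.118.0/26 (46 hosts, 62 usable)


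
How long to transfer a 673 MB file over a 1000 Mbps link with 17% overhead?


Effective throughput = 1000 * (1 - 17/100) = 830 Mbps
File size in Mb = 673 * 8 = 5384 Mb
Time = 5384 / 830
Time = 6.4867 seconds


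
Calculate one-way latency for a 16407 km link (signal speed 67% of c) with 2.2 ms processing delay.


Speed = 0.67 * 3e5 km/s = 201000 km/s
Propagation delay = 16407 / 201000 = 0.0816 s = 81.6269 ms
Processing delay = 2.2 ms
Total one-way latency = 83.8269 ms


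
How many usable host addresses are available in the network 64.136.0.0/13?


Host bits = 32 - 13 = 19
Total addresses = 2^19 = 524288
Usable = total - 2 (network and broadcast)
Usable hosts: 524286


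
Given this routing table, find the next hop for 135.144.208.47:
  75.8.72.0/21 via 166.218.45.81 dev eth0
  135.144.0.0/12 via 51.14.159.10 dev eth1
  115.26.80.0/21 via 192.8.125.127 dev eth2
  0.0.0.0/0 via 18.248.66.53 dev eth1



Longest prefix match for 135.144.208.47:
  /21 75.8.72.0: no
  /12 135.144.0.0: MATCH
  /21 115.26.80.0: no
  /0 0.0.0.0: MATCH
Selected: next-hop 51.14.159.10 via eth1 (matched /12)


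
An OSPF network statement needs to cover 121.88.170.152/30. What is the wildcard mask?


Subnet mask: 255.255.255.252
Wildcard = 255.255.255.255 - subnet mask
255 - 255 = 0
255 - 255 = 0
255 - 255 = 0
255 - 252 = 3
Wildcard: 0.0.0.3


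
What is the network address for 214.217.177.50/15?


IP:   11010110.11011001.10110001.00110010
Mask: 11111111.11111110.00000000.00000000
AND operation:
Net:  11010110.11011000.00000000.00000000
Network: 214.216.0.0/15


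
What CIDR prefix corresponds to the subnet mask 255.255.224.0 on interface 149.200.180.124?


Binary: 11111111.11111111.11100000.00000000
Count leading 1s
Prefix: /19


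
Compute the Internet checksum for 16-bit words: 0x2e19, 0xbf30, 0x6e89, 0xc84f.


Sum all words (with carry folding):
+ 0x2e19 = 0x2e19
+ 0xbf30 = 0xed49
+ 0x6e89 = 0x5bd3
+ 0xc84f = 0x2423
One's complement: ~0x2423
Checksum = 0xdbdc


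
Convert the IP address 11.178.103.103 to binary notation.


11 = 00001011
178 = 10110010
103 = 01100111
103 = 01100111
Binary: 00001011.10110010.01100111.01100111


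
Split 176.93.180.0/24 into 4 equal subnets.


New prefix = 24 + 2 = 26
Each subnet has 64 addresses
  176.93.180.0/26
  176.93.180.64/26
  176.93.180.128/26
  176.93.180.192/26
Subnets: 176.93.180.0/26, 176.93.180.64/26, 176.93.180.128/26, 176.93.180.192/26


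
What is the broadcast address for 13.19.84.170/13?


Network: 13.16.0.0/13
Host bits = 19
Set all host bits to 1:
Broadcast: 13.23.255.255


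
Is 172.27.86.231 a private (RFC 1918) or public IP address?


RFC 1918 private ranges:
  10.0.0.0/8 (10.0.0.0 - 10.255.255.255)
  172.16.0.0/12 (172.16.0.0 - 172.31.255.255)
  192.168.0.0/16 (192.168.0.0 - 192.168.255.255)
Private (in 172.16.0.0/12)


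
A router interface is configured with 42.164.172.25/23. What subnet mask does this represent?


/23 means 23 network bits, 9 host bits
Binary: 11111111111111111111111000000000
Mask: 255.255.254.0


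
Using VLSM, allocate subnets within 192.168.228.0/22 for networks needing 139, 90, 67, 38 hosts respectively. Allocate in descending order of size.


139 hosts -> /24 (254 usable): 192.168.228.0/24
90 hosts -> /25 (126 usable): 192.168.229.0/25
67 hosts -> /25 (126 usable): 192.168.229.128/25
38 hosts -> /26 (62 usable): 192.168.230.0/26
Allocation: 192.168.228.0/24 (139 hosts, 254 usable); 192.168.229.0/25 (90 hosts, 126 usable); 192.168.229.128/25 (67 hosts, 126 usable); 192.168.230.0/26 (38 hosts, 62 usable)


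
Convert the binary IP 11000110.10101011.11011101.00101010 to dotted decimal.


11000110 = 198
10101011 = 171
11011101 = 221
00101010 = 42
IP: 198.171.221.42


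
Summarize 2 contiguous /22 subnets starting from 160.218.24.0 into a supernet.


Original prefix: /22
Number of subnets: 2 = 2^1
New prefix = 22 - 1 = 21
Supernet: 160.218.24.0/21


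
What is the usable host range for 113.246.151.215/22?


Network: 113.246.148.0
Broadcast: 113.246.151.255
First usable = network + 1
Last usable = broadcast - 1
Range: 113.246.148.1 to 113.246.151.254


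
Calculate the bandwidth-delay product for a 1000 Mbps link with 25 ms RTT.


BDP = bandwidth * RTT
= 1000 Mbps * 25 ms
= 1000 * 1e6 * 25 / 1000 bits
= 25000000 bits
= 3125000 bytes
= 3051.7578 KB
BDP = 25000000 bits (3125000 bytes)


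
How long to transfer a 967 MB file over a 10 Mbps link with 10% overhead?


Effective throughput = 10 * (1 - 10/100) = 9 Mbps
File size in Mb = 967 * 8 = 7736 Mb
Time = 7736 / 9
Time = 859.5556 seconds


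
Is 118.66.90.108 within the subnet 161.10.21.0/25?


Subnet network: 161.10.21.0
Test IP AND mask: 118.66.90.0
No, 118.66.90.108 is not in 161.10.21.0/25


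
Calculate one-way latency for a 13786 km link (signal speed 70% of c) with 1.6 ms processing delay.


Speed = 0.7 * 3e5 km/s = 210000 km/s
Propagation delay = 13786 / 210000 = 0.0656 s = 65.6476 ms
Processing delay = 1.6 ms
Total one-way latency = 67.2476 ms


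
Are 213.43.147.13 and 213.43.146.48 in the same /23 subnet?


Mask: 255.255.254.0
213.43.147.13 AND mask = 213.43.146.0
213.43.146.48 AND mask = 213.43.146.0
Yes, same subnet (213.43.146.0)


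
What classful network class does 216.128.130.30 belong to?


First octet: 216
Binary: 11011000
110xxxxx -> Class C (192-223)
Class C, default mask 255.255.255.0 (/24)


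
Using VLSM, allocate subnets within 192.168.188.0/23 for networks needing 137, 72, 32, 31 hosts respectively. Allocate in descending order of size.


137 hosts -> /24 (254 usable): 192.168.188.0/24
72 hosts -> /25 (126 usable): 192.168.189.0/25
32 hosts -> /26 (62 usable): 192.168.189.128/26
31 hosts -> /26 (62 usable): 192.168.189.192/26
Allocation: 192.168.188.0/24 (137 hosts, 254 usable); 192.168.189.0/25 (72 hosts, 126 usable); 192.168.189.128/26 (32 hosts, 62 usable); 192.168.189.192/26 (31 hosts, 62 usable)


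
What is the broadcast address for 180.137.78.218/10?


Network: 180.128.0.0/10
Host bits = 22
Set all host bits to 1:
Broadcast: 180.191.255.255


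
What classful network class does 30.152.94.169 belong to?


First octet: 30
Binary: 00011110
0xxxxxxx -> Class A (1-126)
Class A, default mask 255.0.0.0 (/8)


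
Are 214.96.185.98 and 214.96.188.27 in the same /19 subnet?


Mask: 255.255.224.0
214.96.185.98 AND mask = 214.96.160.0
214.96.188.27 AND mask = 214.96.160.0
Yes, same subnet (214.96.160.0)


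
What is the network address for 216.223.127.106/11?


IP:   11011000.11011111.01111111.01101010
Mask: 11111111.11100000.00000000.00000000
AND operation:
Net:  11011000.11000000.00000000.00000000
Network: 216.192.0.0/11


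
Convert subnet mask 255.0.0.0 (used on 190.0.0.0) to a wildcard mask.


Subnet mask: 255.0.0.0
Wildcard = 255.255.255.255 - subnet mask
255 - 255 = 0
255 - 0 = 255
255 - 0 = 255
255 - 0 = 255
Wildcard: 0.255.255.255


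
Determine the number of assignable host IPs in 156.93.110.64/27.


Host bits = 32 - 27 = 5
Total addresses = 2^5 = 32
Usable = total - 2 (network and broadcast)
Usable hosts: 30


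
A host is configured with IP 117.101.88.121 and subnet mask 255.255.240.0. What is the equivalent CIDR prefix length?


Binary: 11111111.11111111.11110000.00000000
Count leading 1s
Prefix: /20


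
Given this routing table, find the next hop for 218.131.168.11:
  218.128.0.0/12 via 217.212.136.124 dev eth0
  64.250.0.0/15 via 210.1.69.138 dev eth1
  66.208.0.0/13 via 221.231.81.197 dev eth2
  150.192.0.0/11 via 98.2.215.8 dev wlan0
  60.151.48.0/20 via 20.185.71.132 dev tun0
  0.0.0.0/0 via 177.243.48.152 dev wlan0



Longest prefix match for 218.131.168.11:
  /12 218.128.0.0: MATCH
  /15 64.250.0.0: no
  /13 66.208.0.0: no
  /11 150.192.0.0: no
  /20 60.151.48.0: no
  /0 0.0.0.0: MATCH
Selected: next-hop 217.212.136.124 via eth0 (matched /12)


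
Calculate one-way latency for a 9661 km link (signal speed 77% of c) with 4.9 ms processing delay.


Speed = 0.77 * 3e5 km/s = 231000 km/s
Propagation delay = 9661 / 231000 = 0.0418 s = 41.8225 ms
Processing delay = 4.9 ms
Total one-way latency = 46.7225 ms


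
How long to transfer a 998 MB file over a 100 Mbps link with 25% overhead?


Effective throughput = 100 * (1 - 25/100) = 75 Mbps
File size in Mb = 998 * 8 = 7984 Mb
Time = 7984 / 75
Time = 106.4533 seconds


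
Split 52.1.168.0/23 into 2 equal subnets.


New prefix = 23 + 1 = 24
Each subnet has 256 addresses
  52.1.168.0/24
  52.1.169.0/24
Subnets: 52.1.168.0/24, 52.1.169.0/24


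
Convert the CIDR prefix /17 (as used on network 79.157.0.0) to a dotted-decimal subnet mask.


/17 means 17 network bits, 15 host bits
Binary: 11111111111111111000000000000000
Mask: 255.255.128.0


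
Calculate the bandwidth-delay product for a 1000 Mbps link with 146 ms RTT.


BDP = bandwidth * RTT
= 1000 Mbps * 146 ms
= 1000 * 1e6 * 146 / 1000 bits
= 146000000 bits
= 18250000 bytes
= 17822.2656 KB
BDP = 146000000 bits (18250000 bytes)


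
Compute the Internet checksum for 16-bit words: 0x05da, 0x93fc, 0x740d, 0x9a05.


Sum all words (with carry folding):
+ 0x05da = 0x05da
+ 0x93fc = 0x99d6
+ 0x740d = 0x0de4
+ 0x9a05 = 0xa7e9
One's complement: ~0xa7e9
Checksum = 0x5816


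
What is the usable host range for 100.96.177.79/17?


Network: 100.96.128.0
Broadcast: 100.96.255.255
First usable = network + 1
Last usable = broadcast - 1
Range: 100.96.128.1 to 100.96.255.254


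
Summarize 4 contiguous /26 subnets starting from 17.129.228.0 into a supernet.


Original prefix: /26
Number of subnets: 4 = 2^2
New prefix = 26 - 2 = 24
Supernet: 17.129.228.0/24


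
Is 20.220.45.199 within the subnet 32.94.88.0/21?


Subnet network: 32.94.88.0
Test IP AND mask: 20.220.40.0
No, 20.220.45.199 is not in 32.94.88.0/21


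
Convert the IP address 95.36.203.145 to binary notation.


95 = 01011111
36 = 00100100
203 = 11001011
145 = 10010001
Binary: 01011111.00100100.11001011.10010001


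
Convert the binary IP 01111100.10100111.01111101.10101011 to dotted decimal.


01111100 = 124
10100111 = 167
01111101 = 125
10101011 = 171
IP: 124.167.125.171


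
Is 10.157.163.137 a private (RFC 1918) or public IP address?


RFC 1918 private ranges:
  10.0.0.0/8 (10.0.0.0 - 10.255.255.255)
  172.16.0.0/12 (172.16.0.0 - 172.31.255.255)
  192.168.0.0/16 (192.168.0.0 - 192.168.255.255)
Private (in 10.0.0.0/8)


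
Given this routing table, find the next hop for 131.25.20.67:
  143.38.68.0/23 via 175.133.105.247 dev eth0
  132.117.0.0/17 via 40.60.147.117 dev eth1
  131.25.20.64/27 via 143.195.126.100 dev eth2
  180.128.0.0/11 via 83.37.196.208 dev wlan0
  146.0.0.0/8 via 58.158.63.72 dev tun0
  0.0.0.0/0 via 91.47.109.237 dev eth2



Longest prefix match for 131.25.20.67:
  /23 143.38.68.0: no
  /17 132.117.0.0: no
  /27 131.25.20.64: MATCH
  /11 180.128.0.0: no
  /8 146.0.0.0: no
  /0 0.0.0.0: MATCH
Selected: next-hop 143.195.126.100 via eth2 (matched /27)


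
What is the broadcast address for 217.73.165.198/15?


Network: 217.72.0.0/15
Host bits = 17
Set all host bits to 1:
Broadcast: 217.73.255.255


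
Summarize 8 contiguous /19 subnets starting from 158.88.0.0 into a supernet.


Original prefix: /19
Number of subnets: 8 = 2^3
New prefix = 19 - 3 = 16
Supernet: 158.88.0.0/16


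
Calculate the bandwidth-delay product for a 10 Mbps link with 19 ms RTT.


BDP = bandwidth * RTT
= 10 Mbps * 19 ms
= 10 * 1e6 * 19 / 1000 bits
= 190000 bits
= 23750 bytes
= 23.1934 KB
BDP = 190000 bits (23750 bytes)


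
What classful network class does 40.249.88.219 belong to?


First octet: 40
Binary: 00101000
0xxxxxxx -> Class A (1-126)
Class A, default mask 255.0.0.0 (/8)


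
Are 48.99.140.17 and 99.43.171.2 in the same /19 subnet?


Mask: 255.255.224.0
48.99.140.17 AND mask = 48.99.128.0
99.43.171.2 AND mask = 99.43.160.0
No, different subnets (48.99.128.0 vs 99.43.160.0)


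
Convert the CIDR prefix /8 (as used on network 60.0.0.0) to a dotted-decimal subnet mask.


/8 means 8 network bits, 24 host bits
Binary: 11111111000000000000000000000000
Mask: 255.0.0.0


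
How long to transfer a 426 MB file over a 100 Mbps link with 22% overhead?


Effective throughput = 100 * (1 - 22/100) = 78 Mbps
File size in Mb = 426 * 8 = 3408 Mb
Time = 3408 / 78
Time = 43.6923 seconds


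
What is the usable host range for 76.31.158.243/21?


Network: 76.31.152.0
Broadcast: 76.31.159.255
First usable = network + 1
Last usable = broadcast - 1
Range: 76.31.152.1 to 76.31.159.254


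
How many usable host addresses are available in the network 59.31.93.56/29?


Host bits = 32 - 29 = 3
Total addresses = 2^3 = 8
Usable = total - 2 (network and broadcast)
Usable hosts: 6


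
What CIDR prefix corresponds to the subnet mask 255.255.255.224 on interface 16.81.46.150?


Binary: 11111111.11111111.11111111.11100000
Count leading 1s
Prefix: /27


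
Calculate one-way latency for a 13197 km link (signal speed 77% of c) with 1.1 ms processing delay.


Speed = 0.77 * 3e5 km/s = 231000 km/s
Propagation delay = 13197 / 231000 = 0.0571 s = 57.1299 ms
Processing delay = 1.1 ms
Total one-way latency = 58.2299 ms


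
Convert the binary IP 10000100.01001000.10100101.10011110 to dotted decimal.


10000100 = 132
01001000 = 72
10100101 = 165
10011110 = 158
IP: 132.72.165.158


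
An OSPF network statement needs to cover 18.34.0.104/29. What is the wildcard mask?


Subnet mask: 255.255.255.248
Wildcard = 255.255.255.255 - subnet mask
255 - 255 = 0
255 - 255 = 0
255 - 255 = 0
255 - 248 = 7
Wildcard: 0.0.0.7


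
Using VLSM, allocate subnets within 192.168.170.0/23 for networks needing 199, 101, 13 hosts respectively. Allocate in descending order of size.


199 hosts -> /24 (254 usable): 192.168.170.0/24
101 hosts -> /25 (126 usable): 192.168.171.0/25
13 hosts -> /28 (14 usable): 192.168.171.128/28
Allocation: 192.168.170.0/24 (199 hosts, 254 usable); 192.168.171.0/25 (101 hosts, 126 usable); 192.168.171.128/28 (13 hosts, 14 usable)


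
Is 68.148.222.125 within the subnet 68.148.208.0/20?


Subnet network: 68.148.208.0
Test IP AND mask: 68.148.208.0
Yes, 68.148.222.125 is in 68.148.208.0/20


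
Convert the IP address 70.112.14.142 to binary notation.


70 = 01000110
112 = 01110000
14 = 00001110
142 = 10001110
Binary: 01000110.01110000.00001110.10001110


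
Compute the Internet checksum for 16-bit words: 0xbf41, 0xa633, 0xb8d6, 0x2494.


Sum all words (with carry folding):
+ 0xbf41 = 0xbf41
+ 0xa633 = 0x6575
+ 0xb8d6 = 0x1e4c
+ 0x2494 = 0x42e0
One's complement: ~0x42e0
Checksum = 0xbd1f


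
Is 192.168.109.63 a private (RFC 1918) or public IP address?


RFC 1918 private ranges:
  10.0.0.0/8 (10.0.0.0 - 10.255.255.255)
  172.16.0.0/12 (172.16.0.0 - 172.31.255.255)
  192.168.0.0/16 (192.168.0.0 - 192.168.255.255)
Private (in 192.168.0.0/16)


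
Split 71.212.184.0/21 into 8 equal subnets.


New prefix = 21 + 3 = 24
Each subnet has 256 addresses
  71.212.184.0/24
  71.212.185.0/24
  71.212.186.0/24
  71.212.187.0/24
  71.212.188.0/24
  71.212.189.0/24
  71.212.190.0/24
  71.212.191.0/24
Subnets: 71.212.184.0/24, 71.212.185.0/24, 71.212.186.0/24, 71.212.187.0/24, 71.212.188.0/24, 71.212.189.0/24, 71.212.190.0/24, 71.212.191.0/24


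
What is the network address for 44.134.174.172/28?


IP:   00101100.10000110.10101110.10101100
Mask: 11111111.11111111.11111111.11110000
AND operation:
Net:  00101100.10000110.10101110.10100000
Network: 44.134.174.160/28
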